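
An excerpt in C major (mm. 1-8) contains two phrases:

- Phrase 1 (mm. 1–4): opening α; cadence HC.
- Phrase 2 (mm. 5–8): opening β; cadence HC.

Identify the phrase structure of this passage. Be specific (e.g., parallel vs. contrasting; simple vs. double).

phrase group

The second phrase closes with a half cadence, which is not stronger than the first phrase's half cadence; without a weak→strong cadential pair there is no antecedent–consequent relationship, so this is a phrase group rather than a period.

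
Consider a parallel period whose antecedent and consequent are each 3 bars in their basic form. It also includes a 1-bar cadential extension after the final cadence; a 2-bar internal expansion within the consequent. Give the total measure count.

Basic parallel period: 3 + 3 = 6 bars.
6 (basic form) + 1 (cadential extension) + 2 (internal expansion) = 9.

9 measures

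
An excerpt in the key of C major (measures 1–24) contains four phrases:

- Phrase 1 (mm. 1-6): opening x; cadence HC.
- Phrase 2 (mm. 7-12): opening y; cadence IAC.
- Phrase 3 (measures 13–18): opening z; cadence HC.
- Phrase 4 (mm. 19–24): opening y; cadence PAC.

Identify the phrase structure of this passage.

Four phrases in two halves: the first half (mm. 1-12) ends with an imperfect authentic cadence, the second (mm. 13–24) with a perfect authentic cadence — a large antecedent–consequent pair, i.e. a double period.
Phrase 3 begins with different material from phrase 1, making it contrasting.

contrasting double period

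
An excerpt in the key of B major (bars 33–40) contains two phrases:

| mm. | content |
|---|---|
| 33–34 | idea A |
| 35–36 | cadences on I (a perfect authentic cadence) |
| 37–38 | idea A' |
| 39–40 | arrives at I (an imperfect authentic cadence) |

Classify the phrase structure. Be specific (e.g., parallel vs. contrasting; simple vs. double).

The second phrase closes with an imperfect authentic cadence, which is not stronger than the first phrase's perfect authentic cadence; without a weak→strong cadential pair there is no antecedent–consequent relationship, so this is a phrase group rather than a period.

phrase group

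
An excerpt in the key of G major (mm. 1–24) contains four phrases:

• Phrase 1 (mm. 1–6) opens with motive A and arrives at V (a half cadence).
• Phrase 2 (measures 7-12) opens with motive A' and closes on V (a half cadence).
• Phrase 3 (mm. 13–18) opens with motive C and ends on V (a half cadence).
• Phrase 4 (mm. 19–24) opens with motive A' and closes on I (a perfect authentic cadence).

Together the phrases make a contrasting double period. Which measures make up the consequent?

measures 13–24

In a double period the first pair of phrases (ending half cadence) is the large antecedent and the second pair (ending perfect authentic cadence) is the large consequent; the consequent is measures 13–24.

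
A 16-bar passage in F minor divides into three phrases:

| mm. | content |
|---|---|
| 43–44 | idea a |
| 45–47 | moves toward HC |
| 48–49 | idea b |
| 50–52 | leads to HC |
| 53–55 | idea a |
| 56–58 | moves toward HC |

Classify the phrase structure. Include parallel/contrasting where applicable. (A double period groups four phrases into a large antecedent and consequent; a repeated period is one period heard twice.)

phrase group

The final phrase closes with a half cadence, which is not stronger than the preceding half cadence; the 3 phrases lack an overall antecedent–consequent design and so form a phrase group.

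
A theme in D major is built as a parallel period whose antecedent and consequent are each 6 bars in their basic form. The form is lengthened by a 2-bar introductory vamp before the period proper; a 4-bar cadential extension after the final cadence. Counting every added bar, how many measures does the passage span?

Basic parallel period: 6 + 6 = 12 bars.
12 (basic form) + 2 (introduction) + 4 (cadential extension) = 18.

18 measures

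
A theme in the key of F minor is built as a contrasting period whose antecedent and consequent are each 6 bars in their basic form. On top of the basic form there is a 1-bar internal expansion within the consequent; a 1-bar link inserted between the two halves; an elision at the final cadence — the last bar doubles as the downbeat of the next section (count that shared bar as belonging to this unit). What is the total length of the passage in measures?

14 measures

Basic contrasting period: 6 + 6 = 12 bars.
12 (basic form) + 1 (internal expansion) + 1 (link) = 14.
The elision shares a bar with the next section but does not change this unit's count.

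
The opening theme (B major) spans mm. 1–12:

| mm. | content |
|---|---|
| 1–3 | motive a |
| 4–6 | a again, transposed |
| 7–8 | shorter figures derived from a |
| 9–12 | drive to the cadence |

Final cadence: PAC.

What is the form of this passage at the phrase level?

Basic idea (measures 1–3) + its repetition (mm. 4–6) form the presentation; fragmentation and cadence (measures 7-12) form the continuation — the 12-bar whole is a sentence.

sentence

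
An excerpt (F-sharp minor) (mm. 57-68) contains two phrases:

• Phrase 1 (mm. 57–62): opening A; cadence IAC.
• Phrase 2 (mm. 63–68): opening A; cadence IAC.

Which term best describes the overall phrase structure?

Both phrases have the same opening (A) and the same cadence (imperfect authentic cadence): the second is a restatement, not a consequent, so this is a repeated phrase rather than a period.

repeated phrase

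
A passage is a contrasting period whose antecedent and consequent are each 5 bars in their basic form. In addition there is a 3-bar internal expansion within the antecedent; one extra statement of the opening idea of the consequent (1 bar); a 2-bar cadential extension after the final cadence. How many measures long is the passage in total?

16 measures

Basic contrasting period: 5 + 5 = 10 bars.
10 (basic form) + 3 (internal expansion) + 1 (extra statement) + 2 (cadential extension) = 16.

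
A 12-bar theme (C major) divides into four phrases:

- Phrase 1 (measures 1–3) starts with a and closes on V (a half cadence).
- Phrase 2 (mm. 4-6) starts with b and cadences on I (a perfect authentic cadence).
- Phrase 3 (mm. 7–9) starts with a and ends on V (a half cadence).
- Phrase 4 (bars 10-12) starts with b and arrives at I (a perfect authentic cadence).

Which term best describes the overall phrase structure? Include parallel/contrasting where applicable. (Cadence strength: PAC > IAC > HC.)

repeated period

The cadence pattern HC–PAC–HC–PAC is weak–strong twice, and phrases 3–4 restate phrases 1–2: a period heard twice, not a double period (which would end weakly at phrase 2).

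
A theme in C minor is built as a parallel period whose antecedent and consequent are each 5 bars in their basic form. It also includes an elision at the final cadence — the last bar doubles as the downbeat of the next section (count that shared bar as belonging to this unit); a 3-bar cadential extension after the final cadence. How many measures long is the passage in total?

13 measures

Basic parallel period: 5 + 5 = 10 bars.
10 (basic form) + 3 (cadential extension) = 13.
The elision shares a bar with the next section but does not change this unit's count.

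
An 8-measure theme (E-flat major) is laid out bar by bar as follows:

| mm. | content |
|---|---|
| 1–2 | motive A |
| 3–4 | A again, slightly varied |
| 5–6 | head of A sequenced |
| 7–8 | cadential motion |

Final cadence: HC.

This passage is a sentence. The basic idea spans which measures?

The presentation of a sentence is the basic idea (bars 1–2) plus its repetition (bars 3–4); the basic idea is therefore mm. 1-2.

measures 1–2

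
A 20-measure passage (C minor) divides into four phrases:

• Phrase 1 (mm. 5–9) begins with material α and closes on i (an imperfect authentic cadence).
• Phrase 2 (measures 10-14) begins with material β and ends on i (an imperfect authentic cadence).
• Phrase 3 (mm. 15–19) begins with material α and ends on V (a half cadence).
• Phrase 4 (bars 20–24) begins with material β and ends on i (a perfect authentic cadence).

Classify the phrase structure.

parallel double period

Four phrases in two halves: the first half (mm. 5–14) ends with an imperfect authentic cadence, the second (mm. 15–24) with a perfect authentic cadence — a large antecedent–consequent pair, i.e. a double period.
Phrase 3 begins with the same material as phrase 1, making it parallel.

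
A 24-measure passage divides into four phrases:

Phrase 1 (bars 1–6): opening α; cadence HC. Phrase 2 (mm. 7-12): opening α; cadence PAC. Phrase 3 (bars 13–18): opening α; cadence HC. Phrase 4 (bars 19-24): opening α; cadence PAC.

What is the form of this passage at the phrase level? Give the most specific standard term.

The cadence pattern HC–PAC–HC–PAC is weak–strong twice, and phrases 3–4 restate phrases 1–2: a period heard twice, not a double period (which would end weakly at phrase 2).

repeated period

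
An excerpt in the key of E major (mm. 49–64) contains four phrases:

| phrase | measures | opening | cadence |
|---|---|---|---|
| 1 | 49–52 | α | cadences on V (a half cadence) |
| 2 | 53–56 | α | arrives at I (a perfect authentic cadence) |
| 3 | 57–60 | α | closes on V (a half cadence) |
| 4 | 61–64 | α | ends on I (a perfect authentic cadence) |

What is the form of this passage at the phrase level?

repeated period

The cadence pattern HC–PAC–HC–PAC is weak–strong twice, and phrases 3–4 restate phrases 1–2: a period heard twice, not a double period (which would end weakly at phrase 2).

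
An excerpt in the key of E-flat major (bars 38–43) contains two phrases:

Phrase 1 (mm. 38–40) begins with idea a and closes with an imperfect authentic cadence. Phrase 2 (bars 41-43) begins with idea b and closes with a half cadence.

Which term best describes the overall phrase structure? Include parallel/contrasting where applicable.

The second phrase closes with a half cadence, which is not stronger than the first phrase's imperfect authentic cadence; without a weak→strong cadential pair there is no antecedent–consequent relationship, so this is a phrase group rather than a period.

phrase group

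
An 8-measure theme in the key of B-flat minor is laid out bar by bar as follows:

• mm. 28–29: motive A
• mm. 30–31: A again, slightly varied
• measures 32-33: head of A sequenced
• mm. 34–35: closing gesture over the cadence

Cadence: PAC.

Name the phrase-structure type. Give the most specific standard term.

sentence

Basic idea (mm. 28-29) + its repetition (mm. 30–31) form the presentation; fragmentation and cadence (mm. 32-35) form the continuation — the 8-bar whole is a sentence.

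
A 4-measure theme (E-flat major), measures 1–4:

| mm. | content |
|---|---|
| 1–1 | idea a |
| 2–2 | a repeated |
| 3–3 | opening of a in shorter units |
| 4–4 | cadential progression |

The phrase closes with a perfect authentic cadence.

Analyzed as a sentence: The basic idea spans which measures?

measures 1–1

The presentation of a sentence is the basic idea (m. 1) plus its repetition (m. 2); the basic idea is therefore measure 1.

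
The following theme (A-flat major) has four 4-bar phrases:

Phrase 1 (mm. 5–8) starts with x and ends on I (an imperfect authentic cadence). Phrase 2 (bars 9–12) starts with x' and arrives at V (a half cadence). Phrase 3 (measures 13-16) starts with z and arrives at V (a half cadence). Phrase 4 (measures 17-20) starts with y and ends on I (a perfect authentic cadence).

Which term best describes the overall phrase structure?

Four phrases in two halves: the first half (mm. 5–12) ends with a half cadence, the second (measures 13–20) with a perfect authentic cadence — a large antecedent–consequent pair, i.e. a double period.
Phrase 3 begins with different material from phrase 1, making it contrasting.

contrasting double period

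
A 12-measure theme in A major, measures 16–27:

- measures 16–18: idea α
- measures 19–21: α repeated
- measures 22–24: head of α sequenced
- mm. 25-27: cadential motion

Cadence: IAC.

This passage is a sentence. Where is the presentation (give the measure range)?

The presentation of a sentence is the basic idea (mm. 16–18) plus its repetition (mm. 19–21); the presentation is therefore mm. 16–21.

measures 16–21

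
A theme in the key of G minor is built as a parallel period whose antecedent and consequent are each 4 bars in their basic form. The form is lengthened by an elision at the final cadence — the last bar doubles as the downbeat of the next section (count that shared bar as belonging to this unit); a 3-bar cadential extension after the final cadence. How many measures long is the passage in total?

11 measures

Basic parallel period: 4 + 4 = 8 bars.
8 (basic form) + 3 (cadential extension) = 11.
The elision shares a bar with the next section but does not change this unit's count.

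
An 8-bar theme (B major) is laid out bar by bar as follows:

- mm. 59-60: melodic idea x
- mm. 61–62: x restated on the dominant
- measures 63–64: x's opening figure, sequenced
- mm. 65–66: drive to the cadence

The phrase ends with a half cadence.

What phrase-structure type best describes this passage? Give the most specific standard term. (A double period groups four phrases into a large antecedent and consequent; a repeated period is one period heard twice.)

sentence

Basic idea (measures 59-60) + its repetition (mm. 61–62) form the presentation; fragmentation and cadence (mm. 63–66) form the continuation — the 8-bar whole is a sentence.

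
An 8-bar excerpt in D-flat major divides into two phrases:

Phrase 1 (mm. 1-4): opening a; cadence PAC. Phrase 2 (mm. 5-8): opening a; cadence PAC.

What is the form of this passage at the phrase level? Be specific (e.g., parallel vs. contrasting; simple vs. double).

Both phrases have the same opening (a) and the same cadence (perfect authentic cadence): the second is a restatement, not a consequent, so this is a repeated phrase rather than a period.

repeated phrase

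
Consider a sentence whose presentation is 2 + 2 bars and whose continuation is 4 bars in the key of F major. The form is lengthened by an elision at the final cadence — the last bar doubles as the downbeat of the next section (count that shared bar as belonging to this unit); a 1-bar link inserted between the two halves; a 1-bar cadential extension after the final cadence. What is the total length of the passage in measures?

10 measures

Basic sentence: 2 + 2 + 4 = 8 bars.
8 (basic form) + 1 (link) + 1 (cadential extension) = 10.
The elision shares a bar with the next section but does not change this unit's count.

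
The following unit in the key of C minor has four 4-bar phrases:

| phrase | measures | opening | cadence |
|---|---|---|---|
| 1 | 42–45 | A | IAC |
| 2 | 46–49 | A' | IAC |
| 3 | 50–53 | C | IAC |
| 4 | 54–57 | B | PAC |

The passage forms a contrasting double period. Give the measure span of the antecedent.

In a double period the four phrases pair into a large antecedent (phrases 1–2, ending imperfect authentic cadence) and a large consequent (phrases 3–4, ending perfect authentic cadence). The antecedent spans measures 42-49.

measures 42–49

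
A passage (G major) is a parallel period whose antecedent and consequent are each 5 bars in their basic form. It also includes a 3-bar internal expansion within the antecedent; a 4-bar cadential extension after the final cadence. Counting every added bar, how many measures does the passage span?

Basic parallel period: 5 + 5 = 10 bars.
10 (basic form) + 3 (internal expansion) + 4 (cadential extension) = 17.

17 measures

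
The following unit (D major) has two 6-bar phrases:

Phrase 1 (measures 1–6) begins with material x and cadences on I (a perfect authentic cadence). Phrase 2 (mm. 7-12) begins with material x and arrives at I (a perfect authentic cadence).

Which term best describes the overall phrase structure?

Both phrases have the same opening (x) and the same cadence (perfect authentic cadence): the second is a restatement, not a consequent, so this is a repeated phrase rather than a period.

repeated phrase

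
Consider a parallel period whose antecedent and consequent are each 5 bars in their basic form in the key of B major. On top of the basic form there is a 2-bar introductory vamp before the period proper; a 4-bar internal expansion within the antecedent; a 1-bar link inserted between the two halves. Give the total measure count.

Basic parallel period: 5 + 5 = 10 bars.
10 (basic form) + 2 (introduction) + 4 (internal expansion) + 1 (link) = 17.

17 measures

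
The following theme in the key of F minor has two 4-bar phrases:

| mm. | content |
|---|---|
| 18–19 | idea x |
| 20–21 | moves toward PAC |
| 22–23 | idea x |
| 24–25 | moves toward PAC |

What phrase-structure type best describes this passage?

repeated phrase

Both phrases have the same opening (x) and the same cadence (perfect authentic cadence): the second is a restatement, not a consequent, so this is a repeated phrase rather than a period.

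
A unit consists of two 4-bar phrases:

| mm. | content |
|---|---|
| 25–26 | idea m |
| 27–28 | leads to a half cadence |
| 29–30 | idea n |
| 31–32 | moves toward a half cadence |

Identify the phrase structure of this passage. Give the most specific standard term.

phrase group

The second phrase closes with a half cadence, which is not stronger than the first phrase's half cadence; without a weak→strong cadential pair there is no antecedent–consequent relationship, so this is a phrase group rather than a period.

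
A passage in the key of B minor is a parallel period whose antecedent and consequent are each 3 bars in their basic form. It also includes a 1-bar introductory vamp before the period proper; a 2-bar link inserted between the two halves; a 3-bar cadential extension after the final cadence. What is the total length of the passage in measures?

Basic parallel period: 3 + 3 = 6 bars.
6 (basic form) + 1 (introduction) + 2 (link) + 3 (cadential extension) = 12.

12 measures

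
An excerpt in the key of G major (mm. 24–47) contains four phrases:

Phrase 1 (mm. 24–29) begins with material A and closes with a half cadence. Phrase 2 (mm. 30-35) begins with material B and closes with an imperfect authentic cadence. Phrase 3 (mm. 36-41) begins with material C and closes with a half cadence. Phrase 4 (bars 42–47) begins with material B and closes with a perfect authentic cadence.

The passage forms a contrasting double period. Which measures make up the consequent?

In a double period the first pair of phrases (ending imperfect authentic cadence) is the large antecedent and the second pair (ending perfect authentic cadence) is the large consequent; the consequent is measures 36–47.

measures 36–47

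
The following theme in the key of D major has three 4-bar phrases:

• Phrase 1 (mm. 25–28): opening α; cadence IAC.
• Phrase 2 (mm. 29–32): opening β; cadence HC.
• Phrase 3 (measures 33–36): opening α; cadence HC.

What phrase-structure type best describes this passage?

phrase group

The final phrase closes with a half cadence, which is not stronger than the preceding half cadence; the 3 phrases lack an overall antecedent–consequent design and so form a phrase group.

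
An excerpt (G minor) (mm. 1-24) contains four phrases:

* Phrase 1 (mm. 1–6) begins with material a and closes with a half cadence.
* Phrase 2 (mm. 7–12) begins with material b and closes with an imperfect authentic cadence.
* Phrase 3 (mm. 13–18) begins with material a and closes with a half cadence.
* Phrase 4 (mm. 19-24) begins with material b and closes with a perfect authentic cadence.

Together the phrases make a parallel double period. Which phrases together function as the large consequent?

phrases 3 and 4

In a double period the first pair of phrases (ending imperfect authentic cadence) is the large antecedent and the second pair (ending perfect authentic cadence) is the large consequent; the consequent is phrases 3 and 4.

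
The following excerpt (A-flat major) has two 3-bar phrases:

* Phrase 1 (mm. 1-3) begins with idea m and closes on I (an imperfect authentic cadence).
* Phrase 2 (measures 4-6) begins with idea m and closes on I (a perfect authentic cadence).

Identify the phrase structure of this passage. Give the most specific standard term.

Phrase 1 ends with an imperfect authentic cadence (weaker) and phrase 2 with a perfect authentic cadence (stronger): antecedent + consequent = a period.
The two phrases open with the same material (m / m), so the period is parallel.

parallel period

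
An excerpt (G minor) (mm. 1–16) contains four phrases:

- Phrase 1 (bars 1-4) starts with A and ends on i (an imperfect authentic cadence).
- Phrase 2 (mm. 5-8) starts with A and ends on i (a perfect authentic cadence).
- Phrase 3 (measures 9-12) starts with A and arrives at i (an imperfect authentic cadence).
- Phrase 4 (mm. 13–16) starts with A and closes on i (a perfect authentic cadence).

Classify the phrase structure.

The cadence pattern IAC–PAC–IAC–PAC is weak–strong twice, and phrases 3–4 restate phrases 1–2: a period heard twice, not a double period (which would end weakly at phrase 2).

repeated period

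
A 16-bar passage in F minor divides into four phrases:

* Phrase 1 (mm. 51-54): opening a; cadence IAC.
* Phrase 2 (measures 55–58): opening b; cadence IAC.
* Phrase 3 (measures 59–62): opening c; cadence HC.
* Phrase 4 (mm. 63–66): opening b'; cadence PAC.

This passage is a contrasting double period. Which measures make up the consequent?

measures 59–66

In a double period the four phrases pair into a large antecedent (phrases 1–2, ending imperfect authentic cadence) and a large consequent (phrases 3–4, ending perfect authentic cadence). The consequent spans mm. 59–66.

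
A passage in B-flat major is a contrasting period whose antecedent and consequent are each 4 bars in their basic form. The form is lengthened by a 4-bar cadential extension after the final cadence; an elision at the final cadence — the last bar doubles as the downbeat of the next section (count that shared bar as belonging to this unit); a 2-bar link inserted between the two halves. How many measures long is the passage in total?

14 measures

Basic contrasting period: 4 + 4 = 8 bars.
8 (basic form) + 4 (cadential extension) + 2 (link) = 14.
The elision shares a bar with the next section but does not change this unit's count.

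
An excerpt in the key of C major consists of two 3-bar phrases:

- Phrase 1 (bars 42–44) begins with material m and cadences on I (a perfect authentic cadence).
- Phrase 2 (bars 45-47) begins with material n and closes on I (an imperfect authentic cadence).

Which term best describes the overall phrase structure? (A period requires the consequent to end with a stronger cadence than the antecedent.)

The second phrase closes with an imperfect authentic cadence, which is not stronger than the first phrase's perfect authentic cadence; without a weak→strong cadential pair there is no antecedent–consequent relationship, so this is a phrase group rather than a period.

phrase group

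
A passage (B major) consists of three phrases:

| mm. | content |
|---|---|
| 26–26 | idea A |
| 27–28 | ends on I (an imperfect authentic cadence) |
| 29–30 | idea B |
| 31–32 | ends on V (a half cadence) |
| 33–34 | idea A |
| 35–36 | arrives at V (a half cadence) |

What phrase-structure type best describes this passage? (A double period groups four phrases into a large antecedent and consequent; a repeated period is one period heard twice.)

phrase group

The final phrase closes with a half cadence, which is not stronger than the preceding half cadence; the 3 phrases lack an overall antecedent–consequent design and so form a phrase group.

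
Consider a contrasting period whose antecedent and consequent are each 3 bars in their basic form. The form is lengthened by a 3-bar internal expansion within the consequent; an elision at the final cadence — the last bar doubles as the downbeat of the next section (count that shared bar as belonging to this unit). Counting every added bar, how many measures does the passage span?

9 measures

Basic contrasting period: 3 + 3 = 6 bars.
6 (basic form) + 3 (internal expansion) = 9.
The elision shares a bar with the next section but does not change this unit's count.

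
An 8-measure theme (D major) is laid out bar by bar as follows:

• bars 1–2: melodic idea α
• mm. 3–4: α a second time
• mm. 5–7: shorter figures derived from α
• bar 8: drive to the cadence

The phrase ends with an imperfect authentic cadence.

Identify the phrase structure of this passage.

Basic idea (mm. 1–2) + its repetition (mm. 3-4) form the presentation; fragmentation and cadence (measures 5–8) form the continuation — the 8-bar whole is a sentence.

sentence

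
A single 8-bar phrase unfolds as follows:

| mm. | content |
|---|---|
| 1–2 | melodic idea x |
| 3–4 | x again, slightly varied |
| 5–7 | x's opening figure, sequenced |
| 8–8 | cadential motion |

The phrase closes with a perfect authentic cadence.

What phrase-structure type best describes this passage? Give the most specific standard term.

Basic idea (mm. 1–2) + its repetition (bars 3-4) form the presentation; fragmentation and cadence (bars 5–8) form the continuation — the 8-bar whole is a sentence.

sentence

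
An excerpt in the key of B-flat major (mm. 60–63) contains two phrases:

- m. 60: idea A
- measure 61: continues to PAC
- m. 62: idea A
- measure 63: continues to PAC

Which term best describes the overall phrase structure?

Both phrases have the same opening (A) and the same cadence (perfect authentic cadence): the second is a restatement, not a consequent, so this is a repeated phrase rather than a period.

repeated phrase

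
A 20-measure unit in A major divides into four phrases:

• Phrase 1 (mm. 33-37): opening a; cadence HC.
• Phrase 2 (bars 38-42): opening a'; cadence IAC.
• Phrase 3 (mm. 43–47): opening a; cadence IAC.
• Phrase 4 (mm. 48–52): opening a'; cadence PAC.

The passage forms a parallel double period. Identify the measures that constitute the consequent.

In a double period the four phrases pair into a large antecedent (phrases 1–2, ending imperfect authentic cadence) and a large consequent (phrases 3–4, ending perfect authentic cadence). The consequent spans measures 43–52.

measures 43–52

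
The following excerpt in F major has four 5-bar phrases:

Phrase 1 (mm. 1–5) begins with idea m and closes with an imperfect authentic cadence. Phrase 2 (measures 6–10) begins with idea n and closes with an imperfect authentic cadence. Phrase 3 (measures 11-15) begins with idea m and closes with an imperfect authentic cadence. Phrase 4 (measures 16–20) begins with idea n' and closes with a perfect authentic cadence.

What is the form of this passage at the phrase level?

parallel double period

Four phrases in two halves: the first half (mm. 1–10) ends with an imperfect authentic cadence, the second (mm. 11-20) with a perfect authentic cadence — a large antecedent–consequent pair, i.e. a double period.
Phrase 3 begins with the same material as phrase 1, making it parallel.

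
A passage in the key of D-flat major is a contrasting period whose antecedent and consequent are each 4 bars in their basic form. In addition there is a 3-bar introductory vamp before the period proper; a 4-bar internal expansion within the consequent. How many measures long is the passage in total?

Basic contrasting period: 4 + 4 = 8 bars.
8 (basic form) + 3 (introduction) + 4 (internal expansion) = 15.

15 measures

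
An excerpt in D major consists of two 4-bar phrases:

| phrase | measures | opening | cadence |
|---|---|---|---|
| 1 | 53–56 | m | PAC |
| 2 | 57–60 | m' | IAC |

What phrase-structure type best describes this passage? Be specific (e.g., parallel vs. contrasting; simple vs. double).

phrase group

The second phrase closes with an imperfect authentic cadence, which is not stronger than the first phrase's perfect authentic cadence; without a weak→strong cadential pair there is no antecedent–consequent relationship, so this is a phrase group rather than a period.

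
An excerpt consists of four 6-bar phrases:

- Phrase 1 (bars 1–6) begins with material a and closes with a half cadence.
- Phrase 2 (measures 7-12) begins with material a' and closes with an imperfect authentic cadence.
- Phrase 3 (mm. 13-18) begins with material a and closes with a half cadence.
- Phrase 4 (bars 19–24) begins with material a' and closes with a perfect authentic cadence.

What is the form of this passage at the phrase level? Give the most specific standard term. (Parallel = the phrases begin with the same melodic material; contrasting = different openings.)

parallel double period

Four phrases in two halves: the first half (mm. 1–12) ends with an imperfect authentic cadence, the second (measures 13–24) with a perfect authentic cadence — a large antecedent–consequent pair, i.e. a double period.
Phrase 3 begins with the same material as phrase 1, making it parallel.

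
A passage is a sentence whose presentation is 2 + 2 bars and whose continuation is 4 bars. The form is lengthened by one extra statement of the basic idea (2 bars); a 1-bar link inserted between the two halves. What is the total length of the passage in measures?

Basic sentence: 2 + 2 + 4 = 8 bars.
8 (basic form) + 2 (extra statement) + 1 (link) = 11.

11 measures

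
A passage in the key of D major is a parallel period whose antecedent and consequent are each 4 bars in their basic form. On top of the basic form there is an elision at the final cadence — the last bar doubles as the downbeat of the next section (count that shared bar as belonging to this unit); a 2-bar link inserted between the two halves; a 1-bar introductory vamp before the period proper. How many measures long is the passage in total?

11 measures

Basic parallel period: 4 + 4 = 8 bars.
8 (basic form) + 2 (link) + 1 (introduction) = 11.
The elision shares a bar with the next section but does not change this unit's count.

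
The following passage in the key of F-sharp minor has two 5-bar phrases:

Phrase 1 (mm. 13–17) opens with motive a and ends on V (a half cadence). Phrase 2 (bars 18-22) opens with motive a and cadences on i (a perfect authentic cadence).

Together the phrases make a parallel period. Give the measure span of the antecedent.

The phrase ending with the weaker cadence (half cadence) is the antecedent; the one ending more conclusively (perfect authentic cadence) is the consequent. The antecedent is measures 13–17.

measures 13–17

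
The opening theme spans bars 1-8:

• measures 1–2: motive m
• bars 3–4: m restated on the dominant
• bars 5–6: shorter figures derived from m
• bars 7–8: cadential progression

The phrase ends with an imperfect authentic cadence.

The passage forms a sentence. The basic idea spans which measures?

The presentation of a sentence is the basic idea (mm. 1–2) plus its repetition (measures 3-4); the basic idea is therefore mm. 1–2.

measures 1–2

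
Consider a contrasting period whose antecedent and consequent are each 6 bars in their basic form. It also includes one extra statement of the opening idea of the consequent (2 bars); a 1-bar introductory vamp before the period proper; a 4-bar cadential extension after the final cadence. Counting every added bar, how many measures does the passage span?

19 measures

Basic contrasting period: 6 + 6 = 12 bars.
12 (basic form) + 2 (extra statement) + 1 (introduction) + 4 (cadential extension) = 19.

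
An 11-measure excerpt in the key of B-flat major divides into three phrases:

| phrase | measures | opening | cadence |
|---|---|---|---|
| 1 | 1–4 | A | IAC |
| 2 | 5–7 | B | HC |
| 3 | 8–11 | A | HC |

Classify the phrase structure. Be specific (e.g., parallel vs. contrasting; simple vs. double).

The final phrase closes with a half cadence, which is not stronger than the preceding half cadence; the 3 phrases lack an overall antecedent–consequent design and so form a phrase group.

phrase group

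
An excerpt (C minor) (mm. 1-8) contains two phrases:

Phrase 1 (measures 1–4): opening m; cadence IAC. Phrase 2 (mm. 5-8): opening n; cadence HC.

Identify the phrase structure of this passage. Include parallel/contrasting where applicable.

phrase group

The second phrase closes with a half cadence, which is not stronger than the first phrase's imperfect authentic cadence; without a weak→strong cadential pair there is no antecedent–consequent relationship, so this is a phrase group rather than a period.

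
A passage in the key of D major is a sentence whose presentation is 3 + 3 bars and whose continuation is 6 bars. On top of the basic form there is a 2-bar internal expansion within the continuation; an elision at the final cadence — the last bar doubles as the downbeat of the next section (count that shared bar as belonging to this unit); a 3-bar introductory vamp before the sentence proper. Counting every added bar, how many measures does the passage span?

17 measures

Basic sentence: 3 + 3 + 6 = 12 bars.
12 (basic form) + 2 (internal expansion) + 3 (introduction) = 17.
The elision shares a bar with the next section but does not change this unit's count.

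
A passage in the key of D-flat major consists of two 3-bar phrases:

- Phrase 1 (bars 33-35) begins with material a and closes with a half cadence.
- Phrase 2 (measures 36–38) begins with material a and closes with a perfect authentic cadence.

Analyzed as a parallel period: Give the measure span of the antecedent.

The antecedent is the phrase ending with the weaker cadence (half cadence, phrase 1) and the consequent the one ending more conclusively (perfect authentic cadence, phrase 2); the antecedent is bars 33–35.

measures 33–35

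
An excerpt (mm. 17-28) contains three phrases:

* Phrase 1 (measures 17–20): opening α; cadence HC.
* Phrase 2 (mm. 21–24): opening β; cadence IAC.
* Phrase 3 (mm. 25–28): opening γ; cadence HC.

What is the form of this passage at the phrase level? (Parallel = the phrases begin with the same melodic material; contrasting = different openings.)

phrase group

The final phrase closes with a half cadence, which is not stronger than the preceding imperfect authentic cadence; the 3 phrases lack an overall antecedent–consequent design and so form a phrase group.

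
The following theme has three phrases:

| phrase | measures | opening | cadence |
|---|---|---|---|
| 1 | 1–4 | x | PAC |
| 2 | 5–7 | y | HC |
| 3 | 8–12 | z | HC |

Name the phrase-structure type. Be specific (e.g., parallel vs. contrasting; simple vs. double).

The final phrase closes with a half cadence, which is not stronger than the preceding half cadence; the 3 phrases lack an overall antecedent–consequent design and so form a phrase group.

phrase group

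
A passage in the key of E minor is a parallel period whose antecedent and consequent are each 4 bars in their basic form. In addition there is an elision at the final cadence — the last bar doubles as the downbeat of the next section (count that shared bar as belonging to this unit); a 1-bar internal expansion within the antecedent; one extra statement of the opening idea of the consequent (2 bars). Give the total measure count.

Basic parallel period: 4 + 4 = 8 bars.
8 (basic form) + 1 (internal expansion) + 2 (extra statement) = 11.
The elision shares a bar with the next section but does not change this unit's count.

11 measures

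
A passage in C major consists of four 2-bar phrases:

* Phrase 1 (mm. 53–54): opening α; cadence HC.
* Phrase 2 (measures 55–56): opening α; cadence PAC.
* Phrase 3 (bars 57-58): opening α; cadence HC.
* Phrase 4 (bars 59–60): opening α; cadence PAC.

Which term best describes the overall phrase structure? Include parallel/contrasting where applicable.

repeated period

The cadence pattern HC–PAC–HC–PAC is weak–strong twice, and phrases 3–4 restate phrases 1–2: a period heard twice, not a double period (which would end weakly at phrase 2).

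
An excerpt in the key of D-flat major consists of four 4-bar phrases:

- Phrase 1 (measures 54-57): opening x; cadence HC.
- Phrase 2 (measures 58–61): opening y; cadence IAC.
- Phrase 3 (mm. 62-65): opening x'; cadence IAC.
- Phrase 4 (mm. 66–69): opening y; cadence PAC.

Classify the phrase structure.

Four phrases in two halves: the first half (mm. 54–61) ends with an imperfect authentic cadence, the second (bars 62–69) with a perfect authentic cadence — a large antecedent–consequent pair, i.e. a double period.
Phrase 3 begins with the same material as phrase 1, making it parallel.

parallel double period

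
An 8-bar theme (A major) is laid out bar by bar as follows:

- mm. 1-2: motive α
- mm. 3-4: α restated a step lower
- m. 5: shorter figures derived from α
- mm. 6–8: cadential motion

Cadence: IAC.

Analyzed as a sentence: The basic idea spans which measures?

The presentation of a sentence is the basic idea (measures 1–2) plus its repetition (bars 3–4); the basic idea is therefore bars 1–2.

measures 1–2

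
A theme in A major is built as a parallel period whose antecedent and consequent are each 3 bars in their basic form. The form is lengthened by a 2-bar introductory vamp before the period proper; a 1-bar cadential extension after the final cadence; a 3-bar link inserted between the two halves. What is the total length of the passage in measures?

Basic parallel period: 3 + 3 = 6 bars.
6 (basic form) + 2 (introduction) + 1 (cadential extension) + 3 (link) = 12.

12 measures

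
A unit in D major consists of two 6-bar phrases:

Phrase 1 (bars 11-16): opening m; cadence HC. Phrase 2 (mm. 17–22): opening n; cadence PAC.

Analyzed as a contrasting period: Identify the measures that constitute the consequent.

The antecedent is the phrase ending with the weaker cadence (half cadence, phrase 1) and the consequent the one ending more conclusively (perfect authentic cadence, phrase 2); the consequent is mm. 17-22.

measures 17–22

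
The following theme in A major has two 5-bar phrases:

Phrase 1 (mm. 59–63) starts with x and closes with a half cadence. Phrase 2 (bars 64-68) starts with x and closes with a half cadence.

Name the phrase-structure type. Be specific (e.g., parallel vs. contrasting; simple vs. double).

repeated phrase

Both phrases have the same opening (x) and the same cadence (half cadence): the second is a restatement, not a consequent, so this is a repeated phrase rather than a period.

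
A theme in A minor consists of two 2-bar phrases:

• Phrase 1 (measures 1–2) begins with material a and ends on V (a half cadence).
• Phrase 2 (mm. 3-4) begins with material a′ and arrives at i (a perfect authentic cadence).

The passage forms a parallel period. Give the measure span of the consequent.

measures 3–4

The phrase ending with the weaker cadence (half cadence) is the antecedent; the one ending more conclusively (perfect authentic cadence) is the consequent. The consequent is measures 3–4.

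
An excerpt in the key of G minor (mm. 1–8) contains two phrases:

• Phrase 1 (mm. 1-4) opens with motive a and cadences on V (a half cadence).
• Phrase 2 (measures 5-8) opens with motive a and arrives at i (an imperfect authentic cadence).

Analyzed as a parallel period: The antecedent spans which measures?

measures 1–4

The antecedent is the phrase ending with the weaker cadence (half cadence, phrase 1) and the consequent the one ending more conclusively (imperfect authentic cadence, phrase 2); the antecedent is bars 1–4.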